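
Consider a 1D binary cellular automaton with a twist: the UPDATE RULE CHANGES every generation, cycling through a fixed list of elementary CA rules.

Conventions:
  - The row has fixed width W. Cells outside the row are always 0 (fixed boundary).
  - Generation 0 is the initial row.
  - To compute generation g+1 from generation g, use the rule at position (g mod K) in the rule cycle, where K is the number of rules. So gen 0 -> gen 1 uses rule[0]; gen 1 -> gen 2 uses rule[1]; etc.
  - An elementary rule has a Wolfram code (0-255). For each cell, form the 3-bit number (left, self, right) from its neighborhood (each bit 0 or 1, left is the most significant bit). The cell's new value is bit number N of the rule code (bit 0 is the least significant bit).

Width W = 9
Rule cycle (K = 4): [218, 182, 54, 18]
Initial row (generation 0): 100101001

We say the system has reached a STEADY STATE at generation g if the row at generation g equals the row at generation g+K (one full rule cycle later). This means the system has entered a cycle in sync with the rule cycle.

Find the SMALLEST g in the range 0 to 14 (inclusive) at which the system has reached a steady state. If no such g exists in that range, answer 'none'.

Gen 0: 100101001
Gen 1 (rule 218): 011000110
Gen 2 (rule 182): 100101001
Gen 3 (rule 54): 111111111
Gen 4 (rule 18): 000000000
Gen 5 (rule 218): 000000000
Gen 6 (rule 182): 000000000
Gen 7 (rule 54): 000000000
Gen 8 (rule 18): 000000000
Gen 9 (rule 218): 000000000
Gen 10 (rule 182): 000000000
Gen 11 (rule 54): 000000000
Gen 12 (rule 18): 000000000
Gen 13 (rule 218): 000000000
Gen 14 (rule 182): 000000000
Gen 15 (rule 54): 000000000
Gen 16 (rule 18): 000000000
Gen 17 (rule 218): 000000000
Gen 18 (rule 182): 000000000

Answer: 4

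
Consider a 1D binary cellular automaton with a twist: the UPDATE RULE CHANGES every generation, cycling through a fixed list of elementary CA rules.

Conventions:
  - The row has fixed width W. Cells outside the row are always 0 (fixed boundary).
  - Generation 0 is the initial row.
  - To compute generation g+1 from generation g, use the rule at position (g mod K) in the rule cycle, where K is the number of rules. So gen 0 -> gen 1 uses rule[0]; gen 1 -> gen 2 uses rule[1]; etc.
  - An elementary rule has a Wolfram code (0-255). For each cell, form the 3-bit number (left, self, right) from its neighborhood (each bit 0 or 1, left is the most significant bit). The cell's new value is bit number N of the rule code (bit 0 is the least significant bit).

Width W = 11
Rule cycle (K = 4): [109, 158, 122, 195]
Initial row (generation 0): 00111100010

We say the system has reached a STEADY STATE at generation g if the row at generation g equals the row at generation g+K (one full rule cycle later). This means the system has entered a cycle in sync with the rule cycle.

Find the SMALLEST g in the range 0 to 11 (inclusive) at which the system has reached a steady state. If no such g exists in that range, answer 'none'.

Gen 0: 00111100010
Gen 1 (rule 109): 10100101010
Gen 2 (rule 158): 10111101011
Gen 3 (rule 122): 01100110111
Gen 4 (rule 195): 10101010011
Gen 5 (rule 109): 11111110011
Gen 6 (rule 158): 11111101110
Gen 7 (rule 122): 10000111011
Gen 8 (rule 195): 00111011001
Gen 9 (rule 109): 10101111001
Gen 10 (rule 158): 10101110111
Gen 11 (rule 122): 01011011101
Gen 12 (rule 195): 10001001100
Gen 13 (rule 109): 10101001101
Gen 14 (rule 158): 10101111001
Gen 15 (rule 122): 01011001110

Answer: none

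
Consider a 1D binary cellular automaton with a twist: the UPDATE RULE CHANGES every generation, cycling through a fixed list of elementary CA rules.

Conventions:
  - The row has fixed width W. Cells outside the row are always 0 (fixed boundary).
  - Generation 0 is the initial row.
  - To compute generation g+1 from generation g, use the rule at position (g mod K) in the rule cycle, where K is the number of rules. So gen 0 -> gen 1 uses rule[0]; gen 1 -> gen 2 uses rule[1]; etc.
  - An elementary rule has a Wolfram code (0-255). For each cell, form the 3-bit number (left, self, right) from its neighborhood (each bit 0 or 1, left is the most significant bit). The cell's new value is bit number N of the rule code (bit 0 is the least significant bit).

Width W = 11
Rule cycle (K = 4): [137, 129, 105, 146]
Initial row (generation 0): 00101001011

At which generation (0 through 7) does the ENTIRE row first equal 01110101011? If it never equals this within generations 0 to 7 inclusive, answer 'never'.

Answer: never

Derivation:
Gen 0: 00101001011
Gen 1 (rule 137): 10000000010
Gen 2 (rule 129): 00111111000
Gen 3 (rule 105): 10100001011
Gen 4 (rule 146): 00010010000
Gen 5 (rule 137): 11000000111
Gen 6 (rule 129): 00011110010
Gen 7 (rule 105): 11010010000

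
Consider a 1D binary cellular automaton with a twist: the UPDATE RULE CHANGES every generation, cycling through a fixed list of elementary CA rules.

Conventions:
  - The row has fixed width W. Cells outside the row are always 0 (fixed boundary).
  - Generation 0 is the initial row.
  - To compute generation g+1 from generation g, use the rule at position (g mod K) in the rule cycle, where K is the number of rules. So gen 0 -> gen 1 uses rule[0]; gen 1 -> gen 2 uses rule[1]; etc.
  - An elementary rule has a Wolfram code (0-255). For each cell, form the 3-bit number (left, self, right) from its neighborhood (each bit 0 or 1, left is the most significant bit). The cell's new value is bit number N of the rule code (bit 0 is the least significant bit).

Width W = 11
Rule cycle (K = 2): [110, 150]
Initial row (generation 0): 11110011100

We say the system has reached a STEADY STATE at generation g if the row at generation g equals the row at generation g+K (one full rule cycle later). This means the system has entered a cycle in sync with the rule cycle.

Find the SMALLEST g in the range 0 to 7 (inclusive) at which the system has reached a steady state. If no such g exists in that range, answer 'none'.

Answer: none

Derivation:
Gen 0: 11110011100
Gen 1 (rule 110): 10010110100
Gen 2 (rule 150): 11110000110
Gen 3 (rule 110): 10010001110
Gen 4 (rule 150): 11111010101
Gen 5 (rule 110): 10001111111
Gen 6 (rule 150): 11010111110
Gen 7 (rule 110): 11111100010
Gen 8 (rule 150): 01111010111
Gen 9 (rule 110): 11001111101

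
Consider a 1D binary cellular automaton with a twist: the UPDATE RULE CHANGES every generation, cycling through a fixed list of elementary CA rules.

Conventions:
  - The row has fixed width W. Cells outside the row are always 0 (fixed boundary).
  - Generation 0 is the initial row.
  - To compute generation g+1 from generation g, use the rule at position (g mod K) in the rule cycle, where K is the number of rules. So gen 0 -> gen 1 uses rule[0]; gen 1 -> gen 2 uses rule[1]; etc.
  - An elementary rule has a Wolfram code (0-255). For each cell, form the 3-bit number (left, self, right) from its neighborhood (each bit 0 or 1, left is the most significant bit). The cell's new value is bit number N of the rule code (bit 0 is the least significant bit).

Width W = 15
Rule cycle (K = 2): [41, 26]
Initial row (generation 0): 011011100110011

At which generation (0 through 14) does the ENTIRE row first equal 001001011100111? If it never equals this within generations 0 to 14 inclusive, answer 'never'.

Answer: never

Derivation:
Gen 0: 011011100110011
Gen 1 (rule 41): 010110000100010
Gen 2 (rule 26): 100101001010101
Gen 3 (rule 41): 000010000101010
Gen 4 (rule 26): 000101001000001
Gen 5 (rule 41): 110010000011100
Gen 6 (rule 26): 101101000110010
Gen 7 (rule 41): 011010010100000
Gen 8 (rule 26): 110001100010000
Gen 9 (rule 41): 100101001000111
Gen 10 (rule 26): 011000110101100
Gen 11 (rule 41): 010010101011001
Gen 12 (rule 26): 101100000010110
Gen 13 (rule 41): 011001111001100
Gen 14 (rule 26): 110111000111010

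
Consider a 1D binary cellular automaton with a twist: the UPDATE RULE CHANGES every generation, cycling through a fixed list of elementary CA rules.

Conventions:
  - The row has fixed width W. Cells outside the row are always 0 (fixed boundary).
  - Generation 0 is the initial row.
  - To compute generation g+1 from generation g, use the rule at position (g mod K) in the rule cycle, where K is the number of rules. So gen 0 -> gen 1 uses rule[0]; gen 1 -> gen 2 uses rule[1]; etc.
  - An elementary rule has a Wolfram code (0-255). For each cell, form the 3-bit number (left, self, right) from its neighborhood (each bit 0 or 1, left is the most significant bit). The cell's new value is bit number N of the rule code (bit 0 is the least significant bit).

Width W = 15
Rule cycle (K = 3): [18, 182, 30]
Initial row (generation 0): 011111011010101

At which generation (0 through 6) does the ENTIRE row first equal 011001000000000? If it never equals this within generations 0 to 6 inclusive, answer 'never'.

Gen 0: 011111011010101
Gen 1 (rule 18): 100000000000000
Gen 2 (rule 182): 110000000000000
Gen 3 (rule 30): 101000000000000
Gen 4 (rule 18): 000100000000000
Gen 5 (rule 182): 001110000000000
Gen 6 (rule 30): 011001000000000

Answer: 6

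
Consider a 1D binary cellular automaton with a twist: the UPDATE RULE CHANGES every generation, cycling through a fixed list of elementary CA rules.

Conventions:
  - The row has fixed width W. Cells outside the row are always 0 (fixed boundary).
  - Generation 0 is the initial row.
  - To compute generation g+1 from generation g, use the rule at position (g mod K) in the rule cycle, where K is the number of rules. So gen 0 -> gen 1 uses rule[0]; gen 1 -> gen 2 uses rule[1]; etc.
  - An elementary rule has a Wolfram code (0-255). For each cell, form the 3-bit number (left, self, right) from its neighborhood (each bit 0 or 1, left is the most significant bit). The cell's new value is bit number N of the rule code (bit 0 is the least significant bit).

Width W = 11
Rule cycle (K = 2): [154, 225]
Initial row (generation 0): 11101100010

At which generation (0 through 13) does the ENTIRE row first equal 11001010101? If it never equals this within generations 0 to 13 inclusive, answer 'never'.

Answer: 1

Derivation:
Gen 0: 11101100010
Gen 1 (rule 154): 11001010101
Gen 2 (rule 225): 01000101010
Gen 3 (rule 154): 10101000001
Gen 4 (rule 225): 01010011100
Gen 5 (rule 154): 10001111010
Gen 6 (rule 225): 00100111100
Gen 7 (rule 154): 01011111010
Gen 8 (rule 225): 00101111100
Gen 9 (rule 154): 01001111010
Gen 10 (rule 225): 00000111100
Gen 11 (rule 154): 00001111010
Gen 12 (rule 225): 11100111100
Gen 13 (rule 154): 11011111010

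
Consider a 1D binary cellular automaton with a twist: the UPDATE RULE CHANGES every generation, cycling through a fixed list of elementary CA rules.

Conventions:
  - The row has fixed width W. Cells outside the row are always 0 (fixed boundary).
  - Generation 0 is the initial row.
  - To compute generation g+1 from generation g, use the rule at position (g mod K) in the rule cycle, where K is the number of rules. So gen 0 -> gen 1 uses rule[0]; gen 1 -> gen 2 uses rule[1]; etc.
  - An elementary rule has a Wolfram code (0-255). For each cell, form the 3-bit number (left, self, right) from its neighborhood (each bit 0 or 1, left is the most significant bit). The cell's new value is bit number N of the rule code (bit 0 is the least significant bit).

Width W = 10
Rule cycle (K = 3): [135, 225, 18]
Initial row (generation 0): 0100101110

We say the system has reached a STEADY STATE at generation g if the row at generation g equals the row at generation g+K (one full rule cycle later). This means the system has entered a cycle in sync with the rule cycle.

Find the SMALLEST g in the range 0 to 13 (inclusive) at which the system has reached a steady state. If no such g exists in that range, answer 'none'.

Gen 0: 0100101110
Gen 1 (rule 135): 1101100100
Gen 2 (rule 225): 0110100001
Gen 3 (rule 18): 1000010010
Gen 4 (rule 135): 1011110110
Gen 5 (rule 225): 0101111010
Gen 6 (rule 18): 1000000001
Gen 7 (rule 135): 1011111111
Gen 8 (rule 225): 0101111111
Gen 9 (rule 18): 1000000000
Gen 10 (rule 135): 1011111111
Gen 11 (rule 225): 0101111111
Gen 12 (rule 18): 1000000000
Gen 13 (rule 135): 1011111111
Gen 14 (rule 225): 0101111111
Gen 15 (rule 18): 1000000000
Gen 16 (rule 135): 1011111111

Answer: 7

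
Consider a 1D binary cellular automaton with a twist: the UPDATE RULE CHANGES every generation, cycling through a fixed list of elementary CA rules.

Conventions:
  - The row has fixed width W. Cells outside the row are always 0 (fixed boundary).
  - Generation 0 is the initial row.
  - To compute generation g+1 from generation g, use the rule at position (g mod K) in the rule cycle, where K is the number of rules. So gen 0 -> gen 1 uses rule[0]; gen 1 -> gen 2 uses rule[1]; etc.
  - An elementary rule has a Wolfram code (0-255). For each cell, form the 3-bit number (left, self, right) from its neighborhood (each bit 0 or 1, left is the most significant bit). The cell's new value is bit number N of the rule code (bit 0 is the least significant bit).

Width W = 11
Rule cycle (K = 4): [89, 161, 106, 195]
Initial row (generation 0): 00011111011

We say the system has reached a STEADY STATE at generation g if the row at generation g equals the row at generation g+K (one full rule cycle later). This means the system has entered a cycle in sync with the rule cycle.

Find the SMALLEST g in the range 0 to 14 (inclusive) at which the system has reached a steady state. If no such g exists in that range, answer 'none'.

Answer: 14

Derivation:
Gen 0: 00011111011
Gen 1 (rule 89): 11010001011
Gen 2 (rule 161): 00100100100
Gen 3 (rule 106): 01001001000
Gen 4 (rule 195): 10010010011
Gen 5 (rule 89): 01001001011
Gen 6 (rule 161): 00000000100
Gen 7 (rule 106): 00000001000
Gen 8 (rule 195): 11111110011
Gen 9 (rule 89): 10000011011
Gen 10 (rule 161): 00111000100
Gen 11 (rule 106): 01101001000
Gen 12 (rule 195): 10100010011
Gen 13 (rule 89): 00011001011
Gen 14 (rule 161): 11000000100
Gen 15 (rule 106): 11000001000
Gen 16 (rule 195): 01011110011
Gen 17 (rule 89): 00010011011
Gen 18 (rule 161): 11000000100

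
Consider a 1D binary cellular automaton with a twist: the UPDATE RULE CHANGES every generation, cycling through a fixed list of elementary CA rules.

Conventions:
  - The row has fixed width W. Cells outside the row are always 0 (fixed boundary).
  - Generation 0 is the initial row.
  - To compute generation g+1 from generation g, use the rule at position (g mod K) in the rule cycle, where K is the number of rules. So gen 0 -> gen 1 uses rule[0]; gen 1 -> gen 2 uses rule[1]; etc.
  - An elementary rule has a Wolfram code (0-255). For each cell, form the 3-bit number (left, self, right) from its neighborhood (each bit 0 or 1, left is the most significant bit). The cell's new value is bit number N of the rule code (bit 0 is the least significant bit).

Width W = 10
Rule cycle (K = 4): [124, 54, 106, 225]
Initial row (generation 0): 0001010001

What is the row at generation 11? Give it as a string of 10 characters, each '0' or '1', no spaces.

Gen 0: 0001010001
Gen 1 (rule 124): 0001111001
Gen 2 (rule 54): 0010000111
Gen 3 (rule 106): 0100001101
Gen 4 (rule 225): 0001100110
Gen 5 (rule 124): 0001110111
Gen 6 (rule 54): 0010001000
Gen 7 (rule 106): 0100010000
Gen 8 (rule 225): 0001000111
Gen 9 (rule 124): 0001100101
Gen 10 (rule 54): 0010011111
Gen 11 (rule 106): 0100110001

Answer: 0100110001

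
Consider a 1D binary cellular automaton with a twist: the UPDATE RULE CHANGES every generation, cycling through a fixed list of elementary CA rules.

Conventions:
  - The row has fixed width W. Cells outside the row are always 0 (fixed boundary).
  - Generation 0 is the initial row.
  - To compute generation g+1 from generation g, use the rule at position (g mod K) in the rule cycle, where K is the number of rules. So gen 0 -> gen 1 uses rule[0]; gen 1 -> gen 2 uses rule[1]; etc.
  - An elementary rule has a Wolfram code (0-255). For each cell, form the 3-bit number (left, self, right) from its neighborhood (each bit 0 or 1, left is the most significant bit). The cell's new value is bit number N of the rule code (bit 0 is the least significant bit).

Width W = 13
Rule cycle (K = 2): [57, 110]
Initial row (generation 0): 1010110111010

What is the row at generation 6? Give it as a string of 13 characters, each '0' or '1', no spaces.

Answer: 1100011101101

Derivation:
Gen 0: 1010110111010
Gen 1 (rule 57): 0101101100101
Gen 2 (rule 110): 1111111101111
Gen 3 (rule 57): 1000000011000
Gen 4 (rule 110): 1000000111000
Gen 5 (rule 57): 0111110100111
Gen 6 (rule 110): 1100011101101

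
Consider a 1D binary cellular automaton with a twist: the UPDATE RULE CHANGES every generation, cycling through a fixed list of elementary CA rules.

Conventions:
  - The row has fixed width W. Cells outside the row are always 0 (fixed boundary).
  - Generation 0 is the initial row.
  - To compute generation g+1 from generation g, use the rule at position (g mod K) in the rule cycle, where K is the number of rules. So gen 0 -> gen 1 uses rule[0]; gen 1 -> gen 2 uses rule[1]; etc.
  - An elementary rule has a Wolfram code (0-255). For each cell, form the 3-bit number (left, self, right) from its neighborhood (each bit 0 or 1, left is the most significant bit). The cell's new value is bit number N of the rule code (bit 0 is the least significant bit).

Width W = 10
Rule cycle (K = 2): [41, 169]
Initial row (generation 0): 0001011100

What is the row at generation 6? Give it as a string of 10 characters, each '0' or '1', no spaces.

Gen 0: 0001011100
Gen 1 (rule 41): 1100110001
Gen 2 (rule 169): 1000100100
Gen 3 (rule 41): 0010000001
Gen 4 (rule 169): 1000111100
Gen 5 (rule 41): 0010100001
Gen 6 (rule 169): 1001001100

Answer: 1001001100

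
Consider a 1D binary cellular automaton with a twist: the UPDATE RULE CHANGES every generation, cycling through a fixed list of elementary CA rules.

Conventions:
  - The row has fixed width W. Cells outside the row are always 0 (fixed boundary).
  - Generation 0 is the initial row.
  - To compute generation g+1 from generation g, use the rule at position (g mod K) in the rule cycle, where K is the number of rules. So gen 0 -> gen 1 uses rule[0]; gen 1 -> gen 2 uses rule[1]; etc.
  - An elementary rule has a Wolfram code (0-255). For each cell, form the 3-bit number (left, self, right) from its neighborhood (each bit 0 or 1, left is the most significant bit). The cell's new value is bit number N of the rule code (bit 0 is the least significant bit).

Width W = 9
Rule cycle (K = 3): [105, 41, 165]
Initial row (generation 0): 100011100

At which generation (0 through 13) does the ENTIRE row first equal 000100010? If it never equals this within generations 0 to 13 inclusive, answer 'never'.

Answer: 4

Derivation:
Gen 0: 100011100
Gen 1 (rule 105): 001010101
Gen 2 (rule 41): 100101010
Gen 3 (rule 165): 100111110
Gen 4 (rule 105): 000100010
Gen 5 (rule 41): 110001000
Gen 6 (rule 165): 000101011
Gen 7 (rule 105): 110010111
Gen 8 (rule 41): 100001100
Gen 9 (rule 165): 101100001
Gen 10 (rule 105): 011101100
Gen 11 (rule 41): 010011001
Gen 12 (rule 165): 010000001
Gen 13 (rule 105): 000111100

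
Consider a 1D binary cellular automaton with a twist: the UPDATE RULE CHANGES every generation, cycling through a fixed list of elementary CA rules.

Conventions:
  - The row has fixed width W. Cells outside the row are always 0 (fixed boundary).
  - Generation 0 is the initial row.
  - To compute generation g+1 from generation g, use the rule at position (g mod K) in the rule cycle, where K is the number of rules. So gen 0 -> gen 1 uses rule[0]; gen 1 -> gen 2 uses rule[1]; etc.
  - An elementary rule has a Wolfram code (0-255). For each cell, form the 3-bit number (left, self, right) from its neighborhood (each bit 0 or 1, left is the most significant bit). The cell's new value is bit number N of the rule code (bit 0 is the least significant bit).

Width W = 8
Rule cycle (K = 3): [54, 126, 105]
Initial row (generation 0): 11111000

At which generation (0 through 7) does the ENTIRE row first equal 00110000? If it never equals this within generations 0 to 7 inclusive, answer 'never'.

Gen 0: 11111000
Gen 1 (rule 54): 00000100
Gen 2 (rule 126): 00001110
Gen 3 (rule 105): 11101010
Gen 4 (rule 54): 00011111
Gen 5 (rule 126): 00110001
Gen 6 (rule 105): 10110100
Gen 7 (rule 54): 11001110

Answer: never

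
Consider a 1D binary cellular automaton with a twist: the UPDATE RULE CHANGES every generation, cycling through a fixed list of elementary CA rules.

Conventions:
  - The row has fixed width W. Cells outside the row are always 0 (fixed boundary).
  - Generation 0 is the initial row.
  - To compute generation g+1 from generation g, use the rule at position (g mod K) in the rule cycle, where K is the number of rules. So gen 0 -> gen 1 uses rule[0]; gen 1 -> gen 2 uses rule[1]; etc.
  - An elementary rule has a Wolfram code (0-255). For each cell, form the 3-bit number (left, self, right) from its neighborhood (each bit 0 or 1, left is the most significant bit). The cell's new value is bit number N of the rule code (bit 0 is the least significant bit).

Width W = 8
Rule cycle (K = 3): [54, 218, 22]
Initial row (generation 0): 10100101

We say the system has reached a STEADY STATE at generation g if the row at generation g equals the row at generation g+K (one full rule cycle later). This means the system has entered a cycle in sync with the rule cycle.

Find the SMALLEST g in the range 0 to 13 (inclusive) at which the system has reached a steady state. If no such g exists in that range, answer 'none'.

Answer: 3

Derivation:
Gen 0: 10100101
Gen 1 (rule 54): 11111111
Gen 2 (rule 218): 11111111
Gen 3 (rule 22): 00000000
Gen 4 (rule 54): 00000000
Gen 5 (rule 218): 00000000
Gen 6 (rule 22): 00000000
Gen 7 (rule 54): 00000000
Gen 8 (rule 218): 00000000
Gen 9 (rule 22): 00000000
Gen 10 (rule 54): 00000000
Gen 11 (rule 218): 00000000
Gen 12 (rule 22): 00000000
Gen 13 (rule 54): 00000000
Gen 14 (rule 218): 00000000
Gen 15 (rule 22): 00000000
Gen 16 (rule 54): 00000000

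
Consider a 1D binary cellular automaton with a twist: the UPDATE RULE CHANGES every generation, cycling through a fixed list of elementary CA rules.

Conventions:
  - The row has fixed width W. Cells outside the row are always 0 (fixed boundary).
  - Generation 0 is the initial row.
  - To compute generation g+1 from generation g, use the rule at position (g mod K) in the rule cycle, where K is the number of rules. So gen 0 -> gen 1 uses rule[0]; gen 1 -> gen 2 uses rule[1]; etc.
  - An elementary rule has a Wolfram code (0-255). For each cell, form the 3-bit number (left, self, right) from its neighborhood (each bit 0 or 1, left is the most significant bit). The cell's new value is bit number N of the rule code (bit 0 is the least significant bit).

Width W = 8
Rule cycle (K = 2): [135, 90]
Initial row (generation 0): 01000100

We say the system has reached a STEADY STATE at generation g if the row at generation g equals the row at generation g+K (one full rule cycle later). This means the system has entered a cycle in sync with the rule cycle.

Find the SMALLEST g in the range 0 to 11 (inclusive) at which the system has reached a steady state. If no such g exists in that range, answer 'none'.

Answer: none

Derivation:
Gen 0: 01000100
Gen 1 (rule 135): 11011101
Gen 2 (rule 90): 11010100
Gen 3 (rule 135): 00010101
Gen 4 (rule 90): 00100000
Gen 5 (rule 135): 11101111
Gen 6 (rule 90): 10101001
Gen 7 (rule 135): 10101011
Gen 8 (rule 90): 00000011
Gen 9 (rule 135): 11111100
Gen 10 (rule 90): 10000110
Gen 11 (rule 135): 10111000
Gen 12 (rule 90): 00101100
Gen 13 (rule 135): 11100001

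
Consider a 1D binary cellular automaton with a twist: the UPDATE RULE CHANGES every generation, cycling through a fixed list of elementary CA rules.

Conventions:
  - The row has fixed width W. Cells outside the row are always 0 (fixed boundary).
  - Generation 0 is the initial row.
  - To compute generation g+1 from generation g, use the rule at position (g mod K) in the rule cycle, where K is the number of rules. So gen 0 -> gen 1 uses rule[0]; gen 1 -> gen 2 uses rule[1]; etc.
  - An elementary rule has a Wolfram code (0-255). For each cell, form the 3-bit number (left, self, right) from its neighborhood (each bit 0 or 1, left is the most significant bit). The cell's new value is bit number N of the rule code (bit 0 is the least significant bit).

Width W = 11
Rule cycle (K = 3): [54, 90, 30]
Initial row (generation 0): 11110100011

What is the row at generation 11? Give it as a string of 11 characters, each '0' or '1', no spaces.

Answer: 00010111001

Derivation:
Gen 0: 11110100011
Gen 1 (rule 54): 00001110100
Gen 2 (rule 90): 00011010010
Gen 3 (rule 30): 00110011111
Gen 4 (rule 54): 01001100000
Gen 5 (rule 90): 10111110000
Gen 6 (rule 30): 10100001000
Gen 7 (rule 54): 11110011100
Gen 8 (rule 90): 10011110110
Gen 9 (rule 30): 11110000101
Gen 10 (rule 54): 00001001111
Gen 11 (rule 90): 00010111001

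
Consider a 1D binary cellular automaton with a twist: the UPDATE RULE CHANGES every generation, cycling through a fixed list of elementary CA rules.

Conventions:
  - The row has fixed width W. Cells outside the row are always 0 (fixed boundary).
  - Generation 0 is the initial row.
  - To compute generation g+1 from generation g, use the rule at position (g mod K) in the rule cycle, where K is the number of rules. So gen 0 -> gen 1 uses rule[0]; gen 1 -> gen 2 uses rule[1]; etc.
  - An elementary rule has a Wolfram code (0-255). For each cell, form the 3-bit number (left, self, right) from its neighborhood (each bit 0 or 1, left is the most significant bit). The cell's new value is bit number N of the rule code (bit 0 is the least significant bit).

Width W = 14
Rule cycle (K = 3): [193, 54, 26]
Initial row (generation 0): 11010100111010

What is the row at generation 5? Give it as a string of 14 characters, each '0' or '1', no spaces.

Answer: 00001110011100

Derivation:
Gen 0: 11010100111010
Gen 1 (rule 193): 01000000011000
Gen 2 (rule 54): 11100000100100
Gen 3 (rule 26): 10010001011010
Gen 4 (rule 193): 00000100001000
Gen 5 (rule 54): 00001110011100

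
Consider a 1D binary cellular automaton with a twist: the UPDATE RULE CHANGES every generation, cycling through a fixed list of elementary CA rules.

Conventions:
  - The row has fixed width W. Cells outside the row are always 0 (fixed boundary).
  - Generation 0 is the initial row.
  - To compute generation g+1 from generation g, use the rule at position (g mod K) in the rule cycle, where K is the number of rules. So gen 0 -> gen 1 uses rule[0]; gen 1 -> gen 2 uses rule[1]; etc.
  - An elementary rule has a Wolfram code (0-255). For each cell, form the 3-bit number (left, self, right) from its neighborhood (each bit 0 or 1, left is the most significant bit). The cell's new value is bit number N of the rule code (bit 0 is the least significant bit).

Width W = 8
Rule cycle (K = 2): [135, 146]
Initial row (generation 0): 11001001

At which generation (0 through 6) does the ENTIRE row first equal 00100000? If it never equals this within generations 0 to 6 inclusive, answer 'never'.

Answer: 2

Derivation:
Gen 0: 11001001
Gen 1 (rule 135): 00011011
Gen 2 (rule 146): 00100000
Gen 3 (rule 135): 11101111
Gen 4 (rule 146): 01000110
Gen 5 (rule 135): 11011000
Gen 6 (rule 146): 00000100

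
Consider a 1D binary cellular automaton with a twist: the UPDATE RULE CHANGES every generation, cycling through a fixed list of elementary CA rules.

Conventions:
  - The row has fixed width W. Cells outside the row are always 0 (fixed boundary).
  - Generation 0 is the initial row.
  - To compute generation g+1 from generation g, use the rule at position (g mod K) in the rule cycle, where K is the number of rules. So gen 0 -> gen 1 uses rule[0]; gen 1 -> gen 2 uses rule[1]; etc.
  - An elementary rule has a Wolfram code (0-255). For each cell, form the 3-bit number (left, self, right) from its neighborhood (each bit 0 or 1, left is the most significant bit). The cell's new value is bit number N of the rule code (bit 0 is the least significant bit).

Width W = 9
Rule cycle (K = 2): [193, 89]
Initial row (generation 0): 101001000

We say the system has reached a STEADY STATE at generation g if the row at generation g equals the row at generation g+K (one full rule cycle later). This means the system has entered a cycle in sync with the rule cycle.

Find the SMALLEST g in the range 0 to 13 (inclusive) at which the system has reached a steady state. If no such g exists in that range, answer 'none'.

Gen 0: 101001000
Gen 1 (rule 193): 000000011
Gen 2 (rule 89): 111111011
Gen 3 (rule 193): 011111001
Gen 4 (rule 89): 010001100
Gen 5 (rule 193): 000100101
Gen 6 (rule 89): 110010000
Gen 7 (rule 193): 010000111
Gen 8 (rule 89): 001110101
Gen 9 (rule 193): 100110000
Gen 10 (rule 89): 010111111
Gen 11 (rule 193): 000011111
Gen 12 (rule 89): 111010001
Gen 13 (rule 193): 011000100
Gen 14 (rule 89): 011110011
Gen 15 (rule 193): 001110001

Answer: none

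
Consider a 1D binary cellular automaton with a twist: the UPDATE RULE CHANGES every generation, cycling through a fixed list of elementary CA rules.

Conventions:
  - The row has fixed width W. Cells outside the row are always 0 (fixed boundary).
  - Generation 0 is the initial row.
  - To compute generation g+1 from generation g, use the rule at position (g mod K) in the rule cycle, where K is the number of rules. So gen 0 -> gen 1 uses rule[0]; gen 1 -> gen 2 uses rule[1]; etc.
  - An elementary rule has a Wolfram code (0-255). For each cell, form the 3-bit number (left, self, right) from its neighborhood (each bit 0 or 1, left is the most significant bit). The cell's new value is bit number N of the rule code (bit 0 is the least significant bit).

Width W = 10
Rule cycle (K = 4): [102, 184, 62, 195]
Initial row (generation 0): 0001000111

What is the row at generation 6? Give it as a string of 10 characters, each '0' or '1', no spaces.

Gen 0: 0001000111
Gen 1 (rule 102): 0011001001
Gen 2 (rule 184): 0010100100
Gen 3 (rule 62): 0111111110
Gen 4 (rule 195): 1011111110
Gen 5 (rule 102): 1100000010
Gen 6 (rule 184): 1010000001

Answer: 1010000001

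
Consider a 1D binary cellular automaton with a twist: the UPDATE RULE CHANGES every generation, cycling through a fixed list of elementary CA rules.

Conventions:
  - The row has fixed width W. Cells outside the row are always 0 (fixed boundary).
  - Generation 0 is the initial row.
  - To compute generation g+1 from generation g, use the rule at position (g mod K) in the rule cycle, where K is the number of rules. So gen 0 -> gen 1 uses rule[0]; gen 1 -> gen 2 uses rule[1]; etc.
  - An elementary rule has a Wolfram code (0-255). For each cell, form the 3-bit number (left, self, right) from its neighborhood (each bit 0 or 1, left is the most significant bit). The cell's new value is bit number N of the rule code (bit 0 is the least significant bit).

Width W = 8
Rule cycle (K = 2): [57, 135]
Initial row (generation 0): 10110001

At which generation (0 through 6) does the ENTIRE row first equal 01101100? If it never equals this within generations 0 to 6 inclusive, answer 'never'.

Gen 0: 10110001
Gen 1 (rule 57): 01101100
Gen 2 (rule 135): 10000001
Gen 3 (rule 57): 01111100
Gen 4 (rule 135): 10111001
Gen 5 (rule 57): 01100100
Gen 6 (rule 135): 10001101

Answer: 1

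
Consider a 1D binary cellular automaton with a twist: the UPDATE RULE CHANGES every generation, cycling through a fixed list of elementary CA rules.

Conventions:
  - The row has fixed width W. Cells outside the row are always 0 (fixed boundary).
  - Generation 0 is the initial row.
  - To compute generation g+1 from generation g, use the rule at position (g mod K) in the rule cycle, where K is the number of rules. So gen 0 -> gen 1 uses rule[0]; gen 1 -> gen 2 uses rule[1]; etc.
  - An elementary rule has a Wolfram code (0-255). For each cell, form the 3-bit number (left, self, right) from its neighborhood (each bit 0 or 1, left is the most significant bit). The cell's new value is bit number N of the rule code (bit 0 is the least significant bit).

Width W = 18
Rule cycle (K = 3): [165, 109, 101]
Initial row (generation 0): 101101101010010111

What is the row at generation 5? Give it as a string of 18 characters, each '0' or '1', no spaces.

Gen 0: 101101101010010111
Gen 1 (rule 165): 110010011110011010
Gen 2 (rule 109): 110010010010011110
Gen 3 (rule 101): 010010010010000010
Gen 4 (rule 165): 010010010010111010
Gen 5 (rule 109): 010010010011101110

Answer: 010010010011101110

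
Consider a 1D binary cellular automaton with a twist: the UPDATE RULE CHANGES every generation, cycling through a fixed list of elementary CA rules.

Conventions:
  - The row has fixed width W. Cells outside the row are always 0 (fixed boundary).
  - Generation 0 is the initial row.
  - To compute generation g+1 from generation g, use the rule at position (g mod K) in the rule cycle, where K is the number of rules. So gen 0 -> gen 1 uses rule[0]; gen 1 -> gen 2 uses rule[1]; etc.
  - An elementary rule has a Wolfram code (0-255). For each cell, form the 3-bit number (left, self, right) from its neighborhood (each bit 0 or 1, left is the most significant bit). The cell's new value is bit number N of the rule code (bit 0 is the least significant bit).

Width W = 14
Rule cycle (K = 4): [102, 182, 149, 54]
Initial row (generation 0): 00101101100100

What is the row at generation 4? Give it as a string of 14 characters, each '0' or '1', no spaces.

Answer: 11110011111100

Derivation:
Gen 0: 00101101100100
Gen 1 (rule 102): 01110110101100
Gen 2 (rule 182): 10101001110010
Gen 3 (rule 149): 10101100101011
Gen 4 (rule 54): 11110011111100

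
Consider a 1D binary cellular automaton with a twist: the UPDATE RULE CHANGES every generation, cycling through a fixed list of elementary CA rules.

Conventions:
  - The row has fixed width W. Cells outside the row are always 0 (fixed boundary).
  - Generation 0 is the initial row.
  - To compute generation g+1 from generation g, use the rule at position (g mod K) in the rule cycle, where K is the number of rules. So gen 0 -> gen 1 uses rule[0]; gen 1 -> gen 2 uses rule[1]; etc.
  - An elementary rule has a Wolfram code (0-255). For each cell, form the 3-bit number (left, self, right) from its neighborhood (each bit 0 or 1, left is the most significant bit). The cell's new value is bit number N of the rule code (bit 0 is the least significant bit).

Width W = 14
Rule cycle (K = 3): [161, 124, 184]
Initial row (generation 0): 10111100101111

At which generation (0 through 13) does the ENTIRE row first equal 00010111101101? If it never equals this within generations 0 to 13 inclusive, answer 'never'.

Answer: never

Derivation:
Gen 0: 10111100101111
Gen 1 (rule 161): 01011000010110
Gen 2 (rule 124): 01111100011111
Gen 3 (rule 184): 01111010011110
Gen 4 (rule 161): 00110100001100
Gen 5 (rule 124): 00111110001110
Gen 6 (rule 184): 00111101001101
Gen 7 (rule 161): 10011010000010
Gen 8 (rule 124): 11011111000011
Gen 9 (rule 184): 10111110100010
Gen 10 (rule 161): 01011101001000
Gen 11 (rule 124): 01110111101100
Gen 12 (rule 184): 01101111011010
Gen 13 (rule 161): 00010110100100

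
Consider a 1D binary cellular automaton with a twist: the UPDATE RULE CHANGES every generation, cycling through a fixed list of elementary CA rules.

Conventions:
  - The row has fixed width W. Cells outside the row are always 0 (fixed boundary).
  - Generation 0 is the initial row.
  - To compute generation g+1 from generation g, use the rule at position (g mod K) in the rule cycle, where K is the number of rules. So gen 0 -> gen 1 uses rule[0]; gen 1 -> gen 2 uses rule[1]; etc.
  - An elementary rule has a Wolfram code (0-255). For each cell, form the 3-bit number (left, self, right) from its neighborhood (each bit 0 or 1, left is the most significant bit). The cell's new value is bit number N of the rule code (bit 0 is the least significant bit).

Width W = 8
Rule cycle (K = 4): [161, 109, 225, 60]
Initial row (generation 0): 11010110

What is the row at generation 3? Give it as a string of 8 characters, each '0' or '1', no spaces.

Gen 0: 11010110
Gen 1 (rule 161): 00101000
Gen 2 (rule 109): 10111011
Gen 3 (rule 225): 01011101

Answer: 01011101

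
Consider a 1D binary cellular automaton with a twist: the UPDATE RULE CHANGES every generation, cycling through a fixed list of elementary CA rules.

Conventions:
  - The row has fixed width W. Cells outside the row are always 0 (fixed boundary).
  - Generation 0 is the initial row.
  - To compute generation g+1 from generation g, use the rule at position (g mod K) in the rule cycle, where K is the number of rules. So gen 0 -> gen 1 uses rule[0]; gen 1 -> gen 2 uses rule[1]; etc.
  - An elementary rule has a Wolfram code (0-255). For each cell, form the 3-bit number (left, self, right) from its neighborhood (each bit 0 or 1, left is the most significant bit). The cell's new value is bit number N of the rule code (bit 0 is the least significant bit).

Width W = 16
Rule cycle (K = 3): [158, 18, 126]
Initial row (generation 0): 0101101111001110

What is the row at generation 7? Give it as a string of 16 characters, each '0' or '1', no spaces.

Gen 0: 0101101111001110
Gen 1 (rule 158): 1101001110111101
Gen 2 (rule 18): 0000110000000000
Gen 3 (rule 126): 0001111000000000
Gen 4 (rule 158): 0011110100000000
Gen 5 (rule 18): 0100000010000000
Gen 6 (rule 126): 1110000111000000
Gen 7 (rule 158): 1101001110100000

Answer: 1101001110100000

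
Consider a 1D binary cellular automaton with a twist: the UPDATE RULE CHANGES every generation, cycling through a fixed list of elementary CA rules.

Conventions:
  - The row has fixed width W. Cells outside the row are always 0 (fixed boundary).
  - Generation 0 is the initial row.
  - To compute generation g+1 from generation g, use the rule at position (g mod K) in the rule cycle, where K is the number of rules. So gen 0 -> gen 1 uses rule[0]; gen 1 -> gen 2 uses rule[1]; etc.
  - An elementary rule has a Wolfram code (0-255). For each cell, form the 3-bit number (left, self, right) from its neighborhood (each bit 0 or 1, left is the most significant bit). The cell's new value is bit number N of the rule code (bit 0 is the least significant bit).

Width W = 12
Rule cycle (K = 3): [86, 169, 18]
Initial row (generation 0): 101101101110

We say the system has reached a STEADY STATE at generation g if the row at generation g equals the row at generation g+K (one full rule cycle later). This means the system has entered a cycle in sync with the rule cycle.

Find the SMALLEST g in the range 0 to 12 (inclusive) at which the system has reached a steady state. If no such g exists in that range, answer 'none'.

Gen 0: 101101101110
Gen 1 (rule 86): 100100100011
Gen 2 (rule 169): 000000001010
Gen 3 (rule 18): 000000010001
Gen 4 (rule 86): 000000111011
Gen 5 (rule 169): 111110110110
Gen 6 (rule 18): 000000000001
Gen 7 (rule 86): 000000000011
Gen 8 (rule 169): 111111111010
Gen 9 (rule 18): 000000000001
Gen 10 (rule 86): 000000000011
Gen 11 (rule 169): 111111111010
Gen 12 (rule 18): 000000000001
Gen 13 (rule 86): 000000000011
Gen 14 (rule 169): 111111111010
Gen 15 (rule 18): 000000000001

Answer: 6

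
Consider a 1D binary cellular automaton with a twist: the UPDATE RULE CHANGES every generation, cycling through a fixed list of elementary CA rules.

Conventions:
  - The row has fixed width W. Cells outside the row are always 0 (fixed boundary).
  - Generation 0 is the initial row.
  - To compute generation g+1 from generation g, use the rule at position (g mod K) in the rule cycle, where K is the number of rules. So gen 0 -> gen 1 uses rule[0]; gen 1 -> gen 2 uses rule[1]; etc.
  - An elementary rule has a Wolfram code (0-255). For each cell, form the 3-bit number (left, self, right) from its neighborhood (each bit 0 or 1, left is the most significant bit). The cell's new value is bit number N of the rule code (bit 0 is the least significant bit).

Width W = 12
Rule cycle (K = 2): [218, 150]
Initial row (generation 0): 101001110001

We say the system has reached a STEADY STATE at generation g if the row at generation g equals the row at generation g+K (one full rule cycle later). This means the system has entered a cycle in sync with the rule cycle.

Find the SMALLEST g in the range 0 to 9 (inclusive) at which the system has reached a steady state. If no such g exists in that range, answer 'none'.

Answer: 5

Derivation:
Gen 0: 101001110001
Gen 1 (rule 218): 000111111010
Gen 2 (rule 150): 001011110011
Gen 3 (rule 218): 010011111111
Gen 4 (rule 150): 111101111110
Gen 5 (rule 218): 111101111111
Gen 6 (rule 150): 011000111110
Gen 7 (rule 218): 111101111111
Gen 8 (rule 150): 011000111110
Gen 9 (rule 218): 111101111111
Gen 10 (rule 150): 011000111110
Gen 11 (rule 218): 111101111111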